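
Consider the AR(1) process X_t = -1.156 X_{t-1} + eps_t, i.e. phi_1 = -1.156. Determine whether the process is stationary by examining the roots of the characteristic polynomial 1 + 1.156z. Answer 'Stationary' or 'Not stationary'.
\text{Not stationary}

The AR(p) characteristic polynomial is P(z) = 1 + 1.156z.
Stationarity requires all roots to lie outside the unit circle, i.e. |z| > 1 for every root.
This is linear in z: 1 + (1.156) z = 0  =>  z = -1/(1.156) = -0.865052,  |z| = 0.865052.
Moduli of all roots: 0.8651.
All moduli strictly greater than 1? No.
Verdict: Not stationary.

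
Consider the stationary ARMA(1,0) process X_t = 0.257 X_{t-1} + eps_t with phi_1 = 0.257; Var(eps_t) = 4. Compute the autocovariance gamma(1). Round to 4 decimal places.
\gamma(1) = 1.1007

Multiply the model equation by X_{t-k} and take expectations. With theta_0 = psi_0 = 1 and psi_j the MA(infinity) weights, this gives
  gamma(k) - sum_i phi_i gamma(k-i) = c_k,
  c_k = sigma^2 * sum_{j=k..q} theta_j psi_{j-k}   (c_k = 0 for k > q),
using gamma(-m) = gamma(m).
Pure AR (q = 0): c_0 = sigma^2 = 4, c_k = 0 for k >= 1.
Equations for k = 0 and k = 1 (AR order 1):
  gamma(0) = phi_1 gamma(1) + c_0
  gamma(1) = phi_1 gamma(0) + c_1
Substituting the second into the first: gamma(0) (1 - phi_1^2) = c_0 + phi_1 c_1, so
  gamma(0) = c_0 / (1 - phi_1^2) = 4 / (1 - (0.257)^2) = 4 / 0.933951 = 4.28288.
  gamma(1) = phi_1 gamma(0) = (0.257)(4.28288) = 1.1007.
Therefore gamma(1) = 1.1007 (to 4 decimal places).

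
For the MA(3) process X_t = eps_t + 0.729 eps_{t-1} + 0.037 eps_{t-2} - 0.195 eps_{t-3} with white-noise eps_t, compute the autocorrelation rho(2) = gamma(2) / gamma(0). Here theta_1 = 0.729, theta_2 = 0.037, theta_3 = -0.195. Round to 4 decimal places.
\rho(2) = -0.0669

For an MA(q) process with theta_0 = 1, the autocovariance is
  gamma(k) = sigma^2 * sum_{i=0..q-k} theta_i * theta_{i+k},
and rho(k) = gamma(k) / gamma(0). Sigma^2 cancels.
  numerator   = (1)*(0.037) + (0.729)*(-0.195) = -0.105155.
  denominator = (1)^2 + (0.729)^2 + (0.037)^2 + (-0.195)^2 = 1.570835.
  rho(2) = -0.105155 / 1.570835 = -0.0669.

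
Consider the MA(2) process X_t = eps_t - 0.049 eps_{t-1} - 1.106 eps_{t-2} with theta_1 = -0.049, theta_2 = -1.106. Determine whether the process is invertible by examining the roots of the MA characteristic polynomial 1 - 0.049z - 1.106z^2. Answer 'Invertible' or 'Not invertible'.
\text{Not invertible}

The MA(q) characteristic polynomial is P(z) = 1 - 0.049z - 1.106z^2.
Invertibility requires all roots to lie outside the unit circle, i.e. |z| > 1 for every root.
Set 1 + (-0.049) z + (-1.106) z^2 = 0, i.e. a z^2 + b z + c = 0 with a = -1.106, b = -0.049, c = 1.
Discriminant D = b^2 - 4ac = (-0.049)^2 - 4*(-1.106)*1 = 0.002401 - (-4.424) = 4.426401.
D >= 0, so the roots are real: z = (-b +/- sqrt(D)) / (2a) = (0.049 +/- 2.103901) / (-2.212).
  z_1 = (0.049 + 2.103901) / (-2.212) = -0.9733,   |z_1| = 0.9733.
  z_2 = (0.049 - 2.103901) / (-2.212) = 0.929,   |z_2| = 0.929.
Moduli of all roots: 0.9733, 0.9290.
All moduli strictly greater than 1? No.
Verdict: Not invertible.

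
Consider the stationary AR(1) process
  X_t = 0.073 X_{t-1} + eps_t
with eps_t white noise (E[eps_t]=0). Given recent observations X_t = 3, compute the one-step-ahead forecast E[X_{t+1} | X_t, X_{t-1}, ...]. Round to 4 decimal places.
E[X_{t+1} \mid \mathcal F_t] = 0.2190

For an AR(p) model X_t = c + sum_i phi_i X_{t-i} + eps_t, the
one-step-ahead conditional mean is
  E[X_{t+1} | X_t, ...] = c + sum_i phi_i X_{t+1-i}.
Substitute known values:
  E[X_{t+1} | ...] = (0.073) * (3)
                   = 0.2190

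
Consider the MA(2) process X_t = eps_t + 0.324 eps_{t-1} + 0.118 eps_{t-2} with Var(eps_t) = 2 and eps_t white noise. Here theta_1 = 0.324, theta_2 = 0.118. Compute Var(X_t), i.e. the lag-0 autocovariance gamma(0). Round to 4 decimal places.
\gamma(0) = 2.2378

For an MA(q) process X_t = eps_t + sum_i theta_i eps_{t-i} with
Var(eps_t) = sigma^2, the variance is
  gamma(0) = sigma^2 * (1 + sum_i theta_i^2).
  sum_i theta_i^2 = (0.324)^2 + (0.118)^2 = 0.104976 + 0.013924 = 0.1189.
  gamma(0) = 2 * (1 + 0.1189) = 2 * 1.1189 = 2.2378.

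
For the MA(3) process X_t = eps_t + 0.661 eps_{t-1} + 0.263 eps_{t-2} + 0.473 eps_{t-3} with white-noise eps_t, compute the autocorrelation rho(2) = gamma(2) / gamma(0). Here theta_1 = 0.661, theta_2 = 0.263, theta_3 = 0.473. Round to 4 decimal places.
\rho(2) = 0.3328

For an MA(q) process with theta_0 = 1, the autocovariance is
  gamma(k) = sigma^2 * sum_{i=0..q-k} theta_i * theta_{i+k},
and rho(k) = gamma(k) / gamma(0). Sigma^2 cancels.
  numerator   = (1)*(0.263) + (0.661)*(0.473) = 0.575653.
  denominator = (1)^2 + (0.661)^2 + (0.263)^2 + (0.473)^2 = 1.729819.
  rho(2) = 0.575653 / 1.729819 = 0.3328.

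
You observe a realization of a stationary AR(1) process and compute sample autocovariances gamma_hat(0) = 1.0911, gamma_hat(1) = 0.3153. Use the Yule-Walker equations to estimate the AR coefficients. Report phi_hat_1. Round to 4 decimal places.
\hat\phi_{1} = 0.2890

The Yule-Walker equations for an AR(p) process read, in matrix form,
  Gamma_p phi = r_p,   with   (Gamma_p)_{ij} = gamma(|i - j|),
                       (r_p)_i = gamma(i),   i,j = 1..p.
Substitute the sample gammas (Toeplitz matrix and right-hand side of size 1):
  Gamma_p = [[1.0911]]
  r_p     = [0.3153]
With p = 1 this is the single equation gamma(0) phi_1 = gamma(1):
  phi_hat_1 = gamma(1) / gamma(0) = 0.3153 / 1.0911 = 0.2890.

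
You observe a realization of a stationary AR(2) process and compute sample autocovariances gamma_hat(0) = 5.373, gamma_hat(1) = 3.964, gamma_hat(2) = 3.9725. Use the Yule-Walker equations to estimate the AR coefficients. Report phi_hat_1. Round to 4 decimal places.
\hat\phi_{1} = 0.4220

The Yule-Walker equations for an AR(p) process read, in matrix form,
  Gamma_p phi = r_p,   with   (Gamma_p)_{ij} = gamma(|i - j|),
                       (r_p)_i = gamma(i),   i,j = 1..p.
Substitute the sample gammas (Toeplitz matrix and right-hand side of size 2):
  Gamma_p = [[5.373, 3.964], [3.964, 5.373]]
  r_p     = [3.964, 3.9725]
Written out:
  5.373 phi_1 + 3.964 phi_2 = 3.964
  3.964 phi_1 + 5.373 phi_2 = 3.9725
Solve by Cramer's rule:
  det = gamma(0)^2 - gamma(1)^2 = (5.373)^2 - (3.964)^2 = 28.869129 - 15.713296 = 13.155833
  phi_hat_1 = [gamma(1) gamma(0) - gamma(1) gamma(2)] / det = [(3.964)(5.373) - (3.964)(3.9725)] / 13.155833 = 5.551582 / 13.155833 = 0.422
  phi_hat_2 = [gamma(0) gamma(2) - gamma(1)^2] / det = [(5.373)(3.9725) - (3.964)^2] / 13.155833 = 5.6309465 / 13.155833 = 0.428
So phi_hat = [0.4220, 0.4280].
Therefore phi_hat_1 = 0.4220.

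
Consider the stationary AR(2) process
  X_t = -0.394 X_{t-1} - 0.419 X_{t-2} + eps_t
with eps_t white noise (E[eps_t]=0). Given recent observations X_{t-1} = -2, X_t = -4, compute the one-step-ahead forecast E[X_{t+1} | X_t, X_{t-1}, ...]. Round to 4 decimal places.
E[X_{t+1} \mid \mathcal F_t] = 2.4140

For an AR(p) model X_t = c + sum_i phi_i X_{t-i} + eps_t, the
one-step-ahead conditional mean is
  E[X_{t+1} | X_t, ...] = c + sum_i phi_i X_{t+1-i}.
Substitute known values:
  E[X_{t+1} | ...] = (-0.394) * (-4) + (-0.419) * (-2)
                   = 2.4140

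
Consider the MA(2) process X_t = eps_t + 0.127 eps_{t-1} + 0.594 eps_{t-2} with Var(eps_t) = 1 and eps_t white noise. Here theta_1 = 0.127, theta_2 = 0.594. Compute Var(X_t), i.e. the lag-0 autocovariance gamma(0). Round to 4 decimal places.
\gamma(0) = 1.3690

For an MA(q) process X_t = eps_t + sum_i theta_i eps_{t-i} with
Var(eps_t) = sigma^2, the variance is
  gamma(0) = sigma^2 * (1 + sum_i theta_i^2).
  sum_i theta_i^2 = (0.127)^2 + (0.594)^2 = 0.016129 + 0.352836 = 0.368965.
  gamma(0) = 1 * (1 + 0.368965) = 1 * 1.368965 = 1.368965, which rounds to 1.3690.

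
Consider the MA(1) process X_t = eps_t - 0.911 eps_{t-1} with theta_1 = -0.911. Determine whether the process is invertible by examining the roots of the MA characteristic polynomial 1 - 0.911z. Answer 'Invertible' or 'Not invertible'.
\text{Invertible}

The MA(q) characteristic polynomial is P(z) = 1 - 0.911z.
Invertibility requires all roots to lie outside the unit circle, i.e. |z| > 1 for every root.
This is linear in z: 1 + (-0.911) z = 0  =>  z = -1/(-0.911) = 1.097695,  |z| = 1.097695.
Moduli of all roots: 1.0977.
All moduli strictly greater than 1? Yes.
Verdict: Invertible.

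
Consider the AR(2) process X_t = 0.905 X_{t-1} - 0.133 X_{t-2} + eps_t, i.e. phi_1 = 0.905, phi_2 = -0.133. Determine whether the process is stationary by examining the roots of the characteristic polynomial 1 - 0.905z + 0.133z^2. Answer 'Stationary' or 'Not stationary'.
\text{Stationary}

The AR(p) characteristic polynomial is P(z) = 1 - 0.905z + 0.133z^2.
Stationarity requires all roots to lie outside the unit circle, i.e. |z| > 1 for every root.
Set 1 + (-0.905) z + (0.133) z^2 = 0, i.e. a z^2 + b z + c = 0 with a = 0.133, b = -0.905, c = 1.
Discriminant D = b^2 - 4ac = (-0.905)^2 - 4*(0.133)*1 = 0.819025 - (0.532) = 0.287025.
D >= 0, so the roots are real: z = (-b +/- sqrt(D)) / (2a) = (0.905 +/- 0.535747) / (0.266).
  z_1 = (0.905 + 0.535747) / (0.266) = 5.4163,   |z_1| = 5.4163.
  z_2 = (0.905 - 0.535747) / (0.266) = 1.3882,   |z_2| = 1.3882.
Moduli of all roots: 5.4163, 1.3882.
All moduli strictly greater than 1? Yes.
Verdict: Stationary.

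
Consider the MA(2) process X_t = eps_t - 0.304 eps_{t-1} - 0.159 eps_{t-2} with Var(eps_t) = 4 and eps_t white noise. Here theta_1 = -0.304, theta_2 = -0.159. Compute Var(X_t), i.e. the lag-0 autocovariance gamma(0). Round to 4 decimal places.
\gamma(0) = 4.4708

For an MA(q) process X_t = eps_t + sum_i theta_i eps_{t-i} with
Var(eps_t) = sigma^2, the variance is
  gamma(0) = sigma^2 * (1 + sum_i theta_i^2).
  sum_i theta_i^2 = (-0.304)^2 + (-0.159)^2 = 0.092416 + 0.025281 = 0.117697.
  gamma(0) = 4 * (1 + 0.117697) = 4 * 1.117697 = 4.470788, which rounds to 4.4708.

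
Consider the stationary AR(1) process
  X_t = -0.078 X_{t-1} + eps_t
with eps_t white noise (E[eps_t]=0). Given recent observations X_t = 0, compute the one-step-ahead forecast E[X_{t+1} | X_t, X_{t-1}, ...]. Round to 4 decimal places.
E[X_{t+1} \mid \mathcal F_t] = 0.0000

For an AR(p) model X_t = c + sum_i phi_i X_{t-i} + eps_t, the
one-step-ahead conditional mean is
  E[X_{t+1} | X_t, ...] = c + sum_i phi_i X_{t+1-i}.
Substitute known values:
  E[X_{t+1} | ...] = (-0.078) * (0)
                   = 0.0000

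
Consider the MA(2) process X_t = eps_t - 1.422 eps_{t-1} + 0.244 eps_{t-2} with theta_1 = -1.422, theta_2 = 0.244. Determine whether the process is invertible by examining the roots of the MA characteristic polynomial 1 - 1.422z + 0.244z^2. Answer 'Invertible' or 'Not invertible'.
\text{Not invertible}

The MA(q) characteristic polynomial is P(z) = 1 - 1.422z + 0.244z^2.
Invertibility requires all roots to lie outside the unit circle, i.e. |z| > 1 for every root.
Set 1 + (-1.422) z + (0.244) z^2 = 0, i.e. a z^2 + b z + c = 0 with a = 0.244, b = -1.422, c = 1.
Discriminant D = b^2 - 4ac = (-1.422)^2 - 4*(0.244)*1 = 2.022084 - (0.976) = 1.046084.
D >= 0, so the roots are real: z = (-b +/- sqrt(D)) / (2a) = (1.422 +/- 1.022782) / (0.488).
  z_1 = (1.422 + 1.022782) / (0.488) = 5.0098,   |z_1| = 5.0098.
  z_2 = (1.422 - 1.022782) / (0.488) = 0.8181,   |z_2| = 0.8181.
Moduli of all roots: 5.0098, 0.8181.
All moduli strictly greater than 1? No.
Verdict: Not invertible.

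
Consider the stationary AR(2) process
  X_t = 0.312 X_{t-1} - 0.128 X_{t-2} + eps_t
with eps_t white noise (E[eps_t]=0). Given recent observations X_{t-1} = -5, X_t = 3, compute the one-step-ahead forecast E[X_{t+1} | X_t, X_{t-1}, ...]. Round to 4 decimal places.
E[X_{t+1} \mid \mathcal F_t] = 1.5760

For an AR(p) model X_t = c + sum_i phi_i X_{t-i} + eps_t, the
one-step-ahead conditional mean is
  E[X_{t+1} | X_t, ...] = c + sum_i phi_i X_{t+1-i}.
Substitute known values:
  E[X_{t+1} | ...] = (0.312) * (3) + (-0.128) * (-5)
                   = 1.5760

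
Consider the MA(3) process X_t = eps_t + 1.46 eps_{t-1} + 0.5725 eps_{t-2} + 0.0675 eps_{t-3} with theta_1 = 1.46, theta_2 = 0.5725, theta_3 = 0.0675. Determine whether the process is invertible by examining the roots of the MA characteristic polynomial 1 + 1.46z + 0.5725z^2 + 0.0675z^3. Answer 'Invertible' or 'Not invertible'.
\text{Invertible}

The MA(q) characteristic polynomial is P(z) = 1 + 1.46z + 0.5725z^2 + 0.0675z^3.
Invertibility requires all roots to lie outside the unit circle, i.e. |z| > 1 for every root.
Degree 3: look for a simple real root z0 first, then factor out (1 - z/z0) and solve the remaining quadratic.
Testing z0 = -4: P(-4) = 1 + (1.46)(-4) + (0.5725)(-4)^2 + (0.0675)(-4)^3
  = 1 + (-5.84) + (9.16) + (-4.32) = 0.  So z_0 = -4 is a root, |z_0| = 4.
Divide out the factor (1 + 0.25 z) = (1 - z/z0) (since 1/z0 = -0.25):
  P(z) = (1 + 0.25 z)(1 + (1.21) z + (0.27) z^2)
  [check: z-coef 1.21 - (-0.25) = 1.46; z^2-coef 0.27 - (-0.25)(1.21) = 0.5725; z^3-coef -(-0.25)(0.27) = 0.0675.]
Remaining roots from the quadratic factor 1 + (1.21) z + (0.27) z^2:
  Set 1 + (1.21) z + (0.27) z^2 = 0, i.e. a z^2 + b z + c = 0 with a = 0.27, b = 1.21, c = 1.
  Discriminant D = b^2 - 4ac = (1.21)^2 - 4*(0.27)*1 = 1.4641 - (1.08) = 0.3841.
  D >= 0, so the roots are real: z = (-b +/- sqrt(D)) / (2a) = (-1.21 +/- 0.619758) / (0.54).
    z_1 = (-1.21 + 0.619758) / (0.54) = -1.093,   |z_1| = 1.093.
    z_2 = (-1.21 - 0.619758) / (0.54) = -3.3884,   |z_2| = 3.3884.
Moduli of all roots: 4.0000, 1.0930, 3.3884.
All moduli strictly greater than 1? Yes.
Verdict: Invertible.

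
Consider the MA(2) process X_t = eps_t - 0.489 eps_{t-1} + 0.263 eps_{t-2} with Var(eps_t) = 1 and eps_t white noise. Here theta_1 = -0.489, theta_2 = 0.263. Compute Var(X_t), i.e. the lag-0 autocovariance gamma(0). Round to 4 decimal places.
\gamma(0) = 1.3083

For an MA(q) process X_t = eps_t + sum_i theta_i eps_{t-i} with
Var(eps_t) = sigma^2, the variance is
  gamma(0) = sigma^2 * (1 + sum_i theta_i^2).
  sum_i theta_i^2 = (-0.489)^2 + (0.263)^2 = 0.239121 + 0.069169 = 0.30829.
  gamma(0) = 1 * (1 + 0.30829) = 1 * 1.30829 = 1.30829, which rounds to 1.3083.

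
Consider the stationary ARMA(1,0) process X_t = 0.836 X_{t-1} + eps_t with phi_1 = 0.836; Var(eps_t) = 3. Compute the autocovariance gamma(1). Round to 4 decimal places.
\gamma(1) = 8.3293

Multiply the model equation by X_{t-k} and take expectations. With theta_0 = psi_0 = 1 and psi_j the MA(infinity) weights, this gives
  gamma(k) - sum_i phi_i gamma(k-i) = c_k,
  c_k = sigma^2 * sum_{j=k..q} theta_j psi_{j-k}   (c_k = 0 for k > q),
using gamma(-m) = gamma(m).
Pure AR (q = 0): c_0 = sigma^2 = 3, c_k = 0 for k >= 1.
Equations for k = 0 and k = 1 (AR order 1):
  gamma(0) = phi_1 gamma(1) + c_0
  gamma(1) = phi_1 gamma(0) + c_1
Substituting the second into the first: gamma(0) (1 - phi_1^2) = c_0 + phi_1 c_1, so
  gamma(0) = c_0 / (1 - phi_1^2) = 3 / (1 - (0.836)^2) = 3 / 0.301104 = 9.963335.
  gamma(1) = phi_1 gamma(0) = (0.836)(9.963335) = 8.329348.
Therefore gamma(1) = 8.3293 (to 4 decimal places).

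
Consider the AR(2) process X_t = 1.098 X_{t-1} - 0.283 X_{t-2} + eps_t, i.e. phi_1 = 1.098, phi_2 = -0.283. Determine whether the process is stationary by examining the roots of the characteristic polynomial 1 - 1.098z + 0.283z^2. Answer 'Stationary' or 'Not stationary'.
\text{Stationary}

The AR(p) characteristic polynomial is P(z) = 1 - 1.098z + 0.283z^2.
Stationarity requires all roots to lie outside the unit circle, i.e. |z| > 1 for every root.
Set 1 + (-1.098) z + (0.283) z^2 = 0, i.e. a z^2 + b z + c = 0 with a = 0.283, b = -1.098, c = 1.
Discriminant D = b^2 - 4ac = (-1.098)^2 - 4*(0.283)*1 = 1.205604 - (1.132) = 0.073604.
D >= 0, so the roots are real: z = (-b +/- sqrt(D)) / (2a) = (1.098 +/- 0.271301) / (0.566).
  z_1 = (1.098 + 0.271301) / (0.566) = 2.4193,   |z_1| = 2.4193.
  z_2 = (1.098 - 0.271301) / (0.566) = 1.4606,   |z_2| = 1.4606.
Moduli of all roots: 2.4193, 1.4606.
All moduli strictly greater than 1? Yes.
Verdict: Stationary.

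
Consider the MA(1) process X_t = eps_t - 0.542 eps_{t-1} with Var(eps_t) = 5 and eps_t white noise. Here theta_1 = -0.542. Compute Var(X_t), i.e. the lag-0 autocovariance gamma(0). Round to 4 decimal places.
\gamma(0) = 6.4688

For an MA(q) process X_t = eps_t + sum_i theta_i eps_{t-i} with
Var(eps_t) = sigma^2, the variance is
  gamma(0) = sigma^2 * (1 + sum_i theta_i^2).
  sum_i theta_i^2 = (-0.542)^2 = 0.293764.
  gamma(0) = 5 * (1 + 0.293764) = 5 * 1.293764 = 6.46882, which rounds to 6.4688.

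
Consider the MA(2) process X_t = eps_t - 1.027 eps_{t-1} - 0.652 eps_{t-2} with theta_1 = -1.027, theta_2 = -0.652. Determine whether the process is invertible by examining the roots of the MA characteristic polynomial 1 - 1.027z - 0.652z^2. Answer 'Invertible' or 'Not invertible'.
\text{Not invertible}

The MA(q) characteristic polynomial is P(z) = 1 - 1.027z - 0.652z^2.
Invertibility requires all roots to lie outside the unit circle, i.e. |z| > 1 for every root.
Set 1 + (-1.027) z + (-0.652) z^2 = 0, i.e. a z^2 + b z + c = 0 with a = -0.652, b = -1.027, c = 1.
Discriminant D = b^2 - 4ac = (-1.027)^2 - 4*(-0.652)*1 = 1.054729 - (-2.608) = 3.662729.
D >= 0, so the roots are real: z = (-b +/- sqrt(D)) / (2a) = (1.027 +/- 1.913826) / (-1.304).
  z_1 = (1.027 + 1.913826) / (-1.304) = -2.2552,   |z_1| = 2.2552.
  z_2 = (1.027 - 1.913826) / (-1.304) = 0.6801,   |z_2| = 0.6801.
Moduli of all roots: 2.2552, 0.6801.
All moduli strictly greater than 1? No.
Verdict: Not invertible.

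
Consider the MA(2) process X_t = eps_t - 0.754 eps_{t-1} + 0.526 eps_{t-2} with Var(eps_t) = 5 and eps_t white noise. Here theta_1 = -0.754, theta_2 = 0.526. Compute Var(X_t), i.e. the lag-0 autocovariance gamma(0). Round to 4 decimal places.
\gamma(0) = 9.2260

For an MA(q) process X_t = eps_t + sum_i theta_i eps_{t-i} with
Var(eps_t) = sigma^2, the variance is
  gamma(0) = sigma^2 * (1 + sum_i theta_i^2).
  sum_i theta_i^2 = (-0.754)^2 + (0.526)^2 = 0.568516 + 0.276676 = 0.845192.
  gamma(0) = 5 * (1 + 0.845192) = 5 * 1.845192 = 9.22596, which rounds to 9.2260.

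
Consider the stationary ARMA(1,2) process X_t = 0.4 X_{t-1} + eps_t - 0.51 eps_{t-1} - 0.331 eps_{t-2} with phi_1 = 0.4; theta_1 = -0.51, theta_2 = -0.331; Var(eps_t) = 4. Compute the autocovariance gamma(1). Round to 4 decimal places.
\gamma(1) = -0.0071

Multiply the model equation by X_{t-k} and take expectations. With theta_0 = psi_0 = 1 and psi_j the MA(infinity) weights, this gives
  gamma(k) - sum_i phi_i gamma(k-i) = c_k,
  c_k = sigma^2 * sum_{j=k..q} theta_j psi_{j-k}   (c_k = 0 for k > q),
using gamma(-m) = gamma(m).
psi-weights needed (psi_j = theta_j + sum_i phi_i psi_{j-i}):
  psi_1 = theta_1 + phi_1 = -0.51 + (0.4) = -0.11
  psi_2 = theta_2 + phi_1 psi_1 = -0.331 + (0.4)(-0.11) = -0.375
Right-hand sides:
  c_0 = sigma^2 (1 + theta_1 psi_1 + theta_2 psi_2) = 4 * (1 + (-0.51)(-0.11) + (-0.331)(-0.375)) = 4 * 1.180225 = 4.7209
  c_1 = sigma^2 (theta_1 + theta_2 psi_1) = 4 * (-0.51 + (-0.331)(-0.11)) = -1.89436
  c_2 = sigma^2 theta_2 = 4 * (-0.331) = -1.324
Equations for k = 0 and k = 1 (AR order 1):
  gamma(0) = phi_1 gamma(1) + c_0
  gamma(1) = phi_1 gamma(0) + c_1
Substituting the second into the first: gamma(0) (1 - phi_1^2) = c_0 + phi_1 c_1, so
  gamma(0) = (c_0 + phi_1 c_1) / (1 - phi_1^2) = (4.7209 + (0.4)(-1.89436)) / (1 - (0.4)^2) = 3.963156 / 0.84 = 4.718043.
  gamma(1) = phi_1 gamma(0) + c_1 = (0.4)(4.718043) + (-1.89436) = -0.007143.
Therefore gamma(1) = -0.0071 (to 4 decimal places).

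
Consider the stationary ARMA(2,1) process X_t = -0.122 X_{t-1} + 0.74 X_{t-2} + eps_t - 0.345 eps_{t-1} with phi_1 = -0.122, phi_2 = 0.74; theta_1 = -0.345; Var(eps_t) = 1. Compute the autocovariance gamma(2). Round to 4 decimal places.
\gamma(2) = 3.4223

Multiply the model equation by X_{t-k} and take expectations. With theta_0 = psi_0 = 1 and psi_j the MA(infinity) weights, this gives
  gamma(k) - sum_i phi_i gamma(k-i) = c_k,
  c_k = sigma^2 * sum_{j=k..q} theta_j psi_{j-k}   (c_k = 0 for k > q),
using gamma(-m) = gamma(m).
psi-weights needed (psi_j = theta_j + sum_i phi_i psi_{j-i}):
  psi_1 = theta_1 + phi_1 = -0.345 + (-0.122) = -0.467
Right-hand sides:
  c_0 = sigma^2 (1 + theta_1 psi_1) = 1 * (1 + (-0.345)(-0.467)) = 1 * 1.161115 = 1.161115
  c_1 = sigma^2 theta_1 = 1 * (-0.345) = -0.345
  c_2 = 0
Equations for k = 0, 1, 2 (AR order 2, c_2 = 0):
  (E0) gamma(0) = phi_1 gamma(1) + phi_2 gamma(2) + c_0
  (E1) gamma(1) = phi_1 gamma(0) + phi_2 gamma(1) + c_1
  (E2) gamma(2) = phi_1 gamma(1) + phi_2 gamma(0)
From (E1): gamma(1) = A gamma(0) + B with
  A = phi_1 / (1 - phi_2) = -0.122 / 0.26 = -0.469231,   B = c_1 / (1 - phi_2) = -0.345 / 0.26 = -1.326923.
Insert (E2) into (E0): gamma(0) (1 - phi_2^2) = phi_1 (1 + phi_2) gamma(1) + c_0.
  phi_1 (1 + phi_2) = (-0.122)(1.74) = -0.21228,   1 - phi_2^2 = 0.4524.
Replace gamma(1) by A gamma(0) + B and collect gamma(0):
  gamma(0) [0.4524 - (-0.21228)(-0.469231)] = (-0.21228)(-1.326923) + 1.161115
  gamma(0) * 0.352792 = 1.442794
  gamma(0) = 1.442794 / 0.352792 = 4.089649.
  gamma(1) = A gamma(0) + B = (-0.469231)(4.089649) + (-1.326923) = -3.245912.
  gamma(2) = phi_1 gamma(1) + phi_2 gamma(0) = (-0.122)(-3.245912) + (0.74)(4.089649) = 3.422342.
Therefore gamma(2) = 3.4223 (to 4 decimal places).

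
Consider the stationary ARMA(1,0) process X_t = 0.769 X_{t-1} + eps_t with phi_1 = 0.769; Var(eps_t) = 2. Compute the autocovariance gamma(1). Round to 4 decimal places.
\gamma(1) = 3.7637

Multiply the model equation by X_{t-k} and take expectations. With theta_0 = psi_0 = 1 and psi_j the MA(infinity) weights, this gives
  gamma(k) - sum_i phi_i gamma(k-i) = c_k,
  c_k = sigma^2 * sum_{j=k..q} theta_j psi_{j-k}   (c_k = 0 for k > q),
using gamma(-m) = gamma(m).
Pure AR (q = 0): c_0 = sigma^2 = 2, c_k = 0 for k >= 1.
Equations for k = 0 and k = 1 (AR order 1):
  gamma(0) = phi_1 gamma(1) + c_0
  gamma(1) = phi_1 gamma(0) + c_1
Substituting the second into the first: gamma(0) (1 - phi_1^2) = c_0 + phi_1 c_1, so
  gamma(0) = c_0 / (1 - phi_1^2) = 2 / (1 - (0.769)^2) = 2 / 0.408639 = 4.894295.
  gamma(1) = phi_1 gamma(0) = (0.769)(4.894295) = 3.763713.
Therefore gamma(1) = 3.7637 (to 4 decimal places).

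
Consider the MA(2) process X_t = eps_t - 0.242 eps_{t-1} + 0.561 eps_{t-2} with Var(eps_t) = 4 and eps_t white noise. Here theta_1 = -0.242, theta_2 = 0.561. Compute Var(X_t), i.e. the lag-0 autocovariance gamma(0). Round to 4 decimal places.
\gamma(0) = 5.4931

For an MA(q) process X_t = eps_t + sum_i theta_i eps_{t-i} with
Var(eps_t) = sigma^2, the variance is
  gamma(0) = sigma^2 * (1 + sum_i theta_i^2).
  sum_i theta_i^2 = (-0.242)^2 + (0.561)^2 = 0.058564 + 0.314721 = 0.373285.
  gamma(0) = 4 * (1 + 0.373285) = 4 * 1.373285 = 5.49314, which rounds to 5.4931.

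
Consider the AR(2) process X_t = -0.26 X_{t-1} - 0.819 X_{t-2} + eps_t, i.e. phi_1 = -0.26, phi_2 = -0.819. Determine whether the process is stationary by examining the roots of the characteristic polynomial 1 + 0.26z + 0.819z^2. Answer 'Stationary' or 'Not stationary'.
\text{Stationary}

The AR(p) characteristic polynomial is P(z) = 1 + 0.26z + 0.819z^2.
Stationarity requires all roots to lie outside the unit circle, i.e. |z| > 1 for every root.
Set 1 + (0.26) z + (0.819) z^2 = 0, i.e. a z^2 + b z + c = 0 with a = 0.819, b = 0.26, c = 1.
Discriminant D = b^2 - 4ac = (0.26)^2 - 4*(0.819)*1 = 0.0676 - (3.276) = -3.2084.
D < 0, so the roots are the complex-conjugate pair z = (-b +/- i sqrt(-D)) / (2a) = -0.1587 +/- 1.0935i.
For a conjugate pair |z|^2 = z * conj(z) = (product of roots) = c/a = 1/(0.819) = 1.221001, so |z| = sqrt(1.221001) = 1.105 for both roots.
Moduli of all roots: 1.1050, 1.1050.
All moduli strictly greater than 1? Yes.
Verdict: Stationary.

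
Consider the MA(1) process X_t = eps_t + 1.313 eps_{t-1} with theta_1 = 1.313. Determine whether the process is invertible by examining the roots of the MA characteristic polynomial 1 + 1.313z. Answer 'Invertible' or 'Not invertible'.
\text{Not invertible}

The MA(q) characteristic polynomial is P(z) = 1 + 1.313z.
Invertibility requires all roots to lie outside the unit circle, i.e. |z| > 1 for every root.
This is linear in z: 1 + (1.313) z = 0  =>  z = -1/(1.313) = -0.761615,  |z| = 0.761615.
Moduli of all roots: 0.7616.
All moduli strictly greater than 1? No.
Verdict: Not invertible.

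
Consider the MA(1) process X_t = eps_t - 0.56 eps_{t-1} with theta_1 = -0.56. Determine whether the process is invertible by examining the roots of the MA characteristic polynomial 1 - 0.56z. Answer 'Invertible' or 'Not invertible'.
\text{Invertible}

The MA(q) characteristic polynomial is P(z) = 1 - 0.56z.
Invertibility requires all roots to lie outside the unit circle, i.e. |z| > 1 for every root.
This is linear in z: 1 + (-0.56) z = 0  =>  z = -1/(-0.56) = 1.785714,  |z| = 1.785714.
Moduli of all roots: 1.7857.
All moduli strictly greater than 1? Yes.
Verdict: Invertible.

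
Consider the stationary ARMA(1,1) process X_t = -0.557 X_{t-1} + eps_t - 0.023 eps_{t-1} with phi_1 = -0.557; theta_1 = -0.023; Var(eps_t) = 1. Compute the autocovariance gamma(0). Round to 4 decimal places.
\gamma(0) = 1.4877

Multiply the model equation by X_{t-k} and take expectations. With theta_0 = psi_0 = 1 and psi_j the MA(infinity) weights, this gives
  gamma(k) - sum_i phi_i gamma(k-i) = c_k,
  c_k = sigma^2 * sum_{j=k..q} theta_j psi_{j-k}   (c_k = 0 for k > q),
using gamma(-m) = gamma(m).
psi-weights needed (psi_j = theta_j + sum_i phi_i psi_{j-i}):
  psi_1 = theta_1 + phi_1 = -0.023 + (-0.557) = -0.58
Right-hand sides:
  c_0 = sigma^2 (1 + theta_1 psi_1) = 1 * (1 + (-0.023)(-0.58)) = 1 * 1.01334 = 1.01334
  c_1 = sigma^2 theta_1 = 1 * (-0.023) = -0.023
  c_2 = 0
Equations for k = 0 and k = 1 (AR order 1):
  gamma(0) = phi_1 gamma(1) + c_0
  gamma(1) = phi_1 gamma(0) + c_1
Substituting the second into the first: gamma(0) (1 - phi_1^2) = c_0 + phi_1 c_1, so
  gamma(0) = (c_0 + phi_1 c_1) / (1 - phi_1^2) = (1.01334 + (-0.557)(-0.023)) / (1 - (-0.557)^2) = 1.026151 / 0.689751 = 1.487712.
Therefore gamma(0) = 1.4877 (to 4 decimal places).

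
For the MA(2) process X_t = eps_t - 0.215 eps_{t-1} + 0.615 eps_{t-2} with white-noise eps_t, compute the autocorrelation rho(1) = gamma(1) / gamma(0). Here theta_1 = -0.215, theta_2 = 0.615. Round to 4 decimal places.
\rho(1) = -0.2438

For an MA(q) process with theta_0 = 1, the autocovariance is
  gamma(k) = sigma^2 * sum_{i=0..q-k} theta_i * theta_{i+k},
and rho(k) = gamma(k) / gamma(0). Sigma^2 cancels.
  numerator   = (1)*(-0.215) + (-0.215)*(0.615) = -0.347225.
  denominator = (1)^2 + (-0.215)^2 + (0.615)^2 = 1.42445.
  rho(1) = -0.347225 / 1.42445 = -0.2438.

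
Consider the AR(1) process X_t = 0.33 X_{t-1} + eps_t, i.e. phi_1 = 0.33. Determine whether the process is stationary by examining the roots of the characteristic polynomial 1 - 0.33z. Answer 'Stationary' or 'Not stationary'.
\text{Stationary}

The AR(p) characteristic polynomial is P(z) = 1 - 0.33z.
Stationarity requires all roots to lie outside the unit circle, i.e. |z| > 1 for every root.
This is linear in z: 1 + (-0.33) z = 0  =>  z = -1/(-0.33) = 3.030303,  |z| = 3.030303.
Moduli of all roots: 3.0303.
All moduli strictly greater than 1? Yes.
Verdict: Stationary.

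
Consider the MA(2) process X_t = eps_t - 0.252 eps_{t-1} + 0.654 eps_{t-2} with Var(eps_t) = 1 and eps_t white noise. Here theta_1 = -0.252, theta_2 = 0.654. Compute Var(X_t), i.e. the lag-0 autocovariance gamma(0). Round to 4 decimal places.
\gamma(0) = 1.4912

For an MA(q) process X_t = eps_t + sum_i theta_i eps_{t-i} with
Var(eps_t) = sigma^2, the variance is
  gamma(0) = sigma^2 * (1 + sum_i theta_i^2).
  sum_i theta_i^2 = (-0.252)^2 + (0.654)^2 = 0.063504 + 0.427716 = 0.49122.
  gamma(0) = 1 * (1 + 0.49122) = 1 * 1.49122 = 1.49122, which rounds to 1.4912.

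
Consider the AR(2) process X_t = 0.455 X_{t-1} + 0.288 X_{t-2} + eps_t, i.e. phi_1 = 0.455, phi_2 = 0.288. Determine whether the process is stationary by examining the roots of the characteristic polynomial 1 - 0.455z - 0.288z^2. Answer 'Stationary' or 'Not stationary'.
\text{Stationary}

The AR(p) characteristic polynomial is P(z) = 1 - 0.455z - 0.288z^2.
Stationarity requires all roots to lie outside the unit circle, i.e. |z| > 1 for every root.
Set 1 + (-0.455) z + (-0.288) z^2 = 0, i.e. a z^2 + b z + c = 0 with a = -0.288, b = -0.455, c = 1.
Discriminant D = b^2 - 4ac = (-0.455)^2 - 4*(-0.288)*1 = 0.207025 - (-1.152) = 1.359025.
D >= 0, so the roots are real: z = (-b +/- sqrt(D)) / (2a) = (0.455 +/- 1.165772) / (-0.576).
  z_1 = (0.455 + 1.165772) / (-0.576) = -2.8138,   |z_1| = 2.8138.
  z_2 = (0.455 - 1.165772) / (-0.576) = 1.234,   |z_2| = 1.234.
Moduli of all roots: 2.8138, 1.2340.
All moduli strictly greater than 1? Yes.
Verdict: Stationary.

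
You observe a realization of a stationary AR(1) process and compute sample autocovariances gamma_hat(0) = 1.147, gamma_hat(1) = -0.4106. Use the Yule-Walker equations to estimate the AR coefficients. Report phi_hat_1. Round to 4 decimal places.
\hat\phi_{1} = -0.3580

The Yule-Walker equations for an AR(p) process read, in matrix form,
  Gamma_p phi = r_p,   with   (Gamma_p)_{ij} = gamma(|i - j|),
                       (r_p)_i = gamma(i),   i,j = 1..p.
Substitute the sample gammas (Toeplitz matrix and right-hand side of size 1):
  Gamma_p = [[1.147]]
  r_p     = [-0.4106]
With p = 1 this is the single equation gamma(0) phi_1 = gamma(1):
  phi_hat_1 = gamma(1) / gamma(0) = -0.4106 / 1.147 = -0.3580.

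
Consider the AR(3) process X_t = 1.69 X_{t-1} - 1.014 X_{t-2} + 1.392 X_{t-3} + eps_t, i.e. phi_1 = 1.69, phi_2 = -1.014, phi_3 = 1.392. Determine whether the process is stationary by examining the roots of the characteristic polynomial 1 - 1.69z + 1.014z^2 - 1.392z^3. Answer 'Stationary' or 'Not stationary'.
\text{Not stationary}

The AR(p) characteristic polynomial is P(z) = 1 - 1.69z + 1.014z^2 - 1.392z^3.
Stationarity requires all roots to lie outside the unit circle, i.e. |z| > 1 for every root.
Degree 3: look for a simple real root z0 first, then factor out (1 - z/z0) and solve the remaining quadratic.
Testing z0 = 0.625: P(0.625) = 1 + (-1.69)(0.625) + (1.014)(0.625)^2 + (-1.392)(0.625)^3
  = 1 + (-1.05625) + (0.396094) + (-0.339844) = 0.  So z_0 = 0.625 is a root, |z_0| = 0.625.
Divide out the factor (1 - 1.6 z) = (1 - z/z0) (since 1/z0 = 1.6):
  P(z) = (1 - 1.6 z)(1 + (-0.09) z + (0.87) z^2)
  [check: z-coef -0.09 - (1.6) = -1.69; z^2-coef 0.87 - (1.6)(-0.09) = 1.014; z^3-coef -(1.6)(0.87) = -1.392.]
Remaining roots from the quadratic factor 1 + (-0.09) z + (0.87) z^2:
  Set 1 + (-0.09) z + (0.87) z^2 = 0, i.e. a z^2 + b z + c = 0 with a = 0.87, b = -0.09, c = 1.
  Discriminant D = b^2 - 4ac = (-0.09)^2 - 4*(0.87)*1 = 0.0081 - (3.48) = -3.4719.
  D < 0, so the roots are the complex-conjugate pair z = (-b +/- i sqrt(-D)) / (2a) = 0.0517 +/- 1.0709i.
  For a conjugate pair |z|^2 = z * conj(z) = (product of roots) = c/a = 1/(0.87) = 1.149425, so |z| = sqrt(1.149425) = 1.0721 for both roots.
Moduli of all roots: 0.6250, 1.0721, 1.0721.
All moduli strictly greater than 1? No.
Verdict: Not stationary.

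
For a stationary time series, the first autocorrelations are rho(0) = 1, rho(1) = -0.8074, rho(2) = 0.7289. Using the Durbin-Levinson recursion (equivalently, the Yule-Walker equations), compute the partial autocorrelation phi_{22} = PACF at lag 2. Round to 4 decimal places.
\phi_{22} = 0.2212

The PACF at lag k is phi_{kk}, the last component of the solution
to the Yule-Walker system G_k phi = r_k where
  (G_k)_{ij} = rho(|i - j|), (r_k)_i = rho(i), i,j = 1..k.
Equivalently, Durbin-Levinson gives phi_{kk} iteratively:
  phi_{11} = rho(1)
  phi_{kk} = [rho(k) - sum_{j=1..k-1} phi_{k-1,j} rho(k-j)]
            / [1 - sum_{j=1..k-1} phi_{k-1,j} rho(j)],
  phi_{k,j} = phi_{k-1,j} - phi_{kk} phi_{k-1,k-j},  j = 1..k-1.
Step k = 1:
  phi_11 = rho(1) = -0.8074.
Step k = 2:
  phi_22 = [rho(2) - phi_11 rho(1)] / [1 - phi_11 rho(1)] = [0.7289 - (-0.8074)(-0.8074)] / [1 - (-0.8074)(-0.8074)]
         = 0.07700524 / 0.34810524 = 0.2212.
Therefore phi_{22} = 0.2212.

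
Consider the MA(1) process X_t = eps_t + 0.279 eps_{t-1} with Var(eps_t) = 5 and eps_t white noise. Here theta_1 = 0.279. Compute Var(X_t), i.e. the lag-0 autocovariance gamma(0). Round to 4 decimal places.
\gamma(0) = 5.3892

For an MA(q) process X_t = eps_t + sum_i theta_i eps_{t-i} with
Var(eps_t) = sigma^2, the variance is
  gamma(0) = sigma^2 * (1 + sum_i theta_i^2).
  sum_i theta_i^2 = (0.279)^2 = 0.077841.
  gamma(0) = 5 * (1 + 0.077841) = 5 * 1.077841 = 5.389205, which rounds to 5.3892.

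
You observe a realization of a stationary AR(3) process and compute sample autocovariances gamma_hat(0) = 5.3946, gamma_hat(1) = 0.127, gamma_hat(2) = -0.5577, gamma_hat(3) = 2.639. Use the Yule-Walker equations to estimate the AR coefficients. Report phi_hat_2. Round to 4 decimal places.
\hat\phi_{2} = -0.1170

The Yule-Walker equations for an AR(p) process read, in matrix form,
  Gamma_p phi = r_p,   with   (Gamma_p)_{ij} = gamma(|i - j|),
                       (r_p)_i = gamma(i),   i,j = 1..p.
Substitute the sample gammas (Toeplitz matrix and right-hand side of size 3):
  Gamma_p = [[5.3946, 0.127, -0.5577], [0.127, 5.3946, 0.127], [-0.5577, 0.127, 5.3946]]
  r_p     = [0.127, -0.5577, 2.639]
Written out (R1..R3):
  (R1) 5.3946 phi_1 + 0.127 phi_2 - 0.5577 phi_3 = 0.127
  (R2) 0.127 phi_1 + 5.3946 phi_2 + 0.127 phi_3 = -0.5577
  (R3) -0.5577 phi_1 + 0.127 phi_2 + 5.3946 phi_3 = 2.639
Gaussian elimination:
  R2 <- R2 - (0.127/5.3946) R1 = R2 - (0.023542) R1:  5.39161 phi_2 + 0.140129 phi_3 = -0.56069
  R3 <- R3 - (-0.5577/5.3946) R1 = R3 - (-0.103381) R1:  0.140129 phi_2 + 5.336944 phi_3 = 2.652129
  R3 <- R3 - (0.140129/5.39161) R2 = R3 - (0.02599) R2:  5.333302 phi_3 = 2.666702
Back-substitution:
  phi_hat_3 = 2.666702 / 5.333302 = 0.50001
  phi_hat_2 = (-0.56069 - (0.140129)(0.50001)) / 5.39161 = -0.116988
  phi_hat_1 = (0.127 - (0.127)(-0.116988) - (-0.5577)(0.50001)) / 5.3946 = 0.077988
So phi_hat = [0.0780, -0.1170, 0.5000].
Therefore phi_hat_2 = -0.1170.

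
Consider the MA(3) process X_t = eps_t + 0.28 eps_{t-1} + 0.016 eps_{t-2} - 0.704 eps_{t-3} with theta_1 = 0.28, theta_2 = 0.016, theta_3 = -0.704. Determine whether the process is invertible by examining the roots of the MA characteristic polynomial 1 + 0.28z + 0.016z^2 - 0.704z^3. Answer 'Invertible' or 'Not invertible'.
\text{Invertible}

The MA(q) characteristic polynomial is P(z) = 1 + 0.28z + 0.016z^2 - 0.704z^3.
Invertibility requires all roots to lie outside the unit circle, i.e. |z| > 1 for every root.
Degree 3: look for a simple real root z0 first, then factor out (1 - z/z0) and solve the remaining quadratic.
Testing z0 = 1.25: P(1.25) = 1 + (0.28)(1.25) + (0.016)(1.25)^2 + (-0.704)(1.25)^3
  = 1 + (0.35) + (0.025) + (-1.375) = 0.  So z_0 = 1.25 is a root, |z_0| = 1.25.
Divide out the factor (1 - 0.8 z) = (1 - z/z0) (since 1/z0 = 0.8):
  P(z) = (1 - 0.8 z)(1 + (1.08) z + (0.88) z^2)
  [check: z-coef 1.08 - (0.8) = 0.28; z^2-coef 0.88 - (0.8)(1.08) = 0.016; z^3-coef -(0.8)(0.88) = -0.704.]
Remaining roots from the quadratic factor 1 + (1.08) z + (0.88) z^2:
  Set 1 + (1.08) z + (0.88) z^2 = 0, i.e. a z^2 + b z + c = 0 with a = 0.88, b = 1.08, c = 1.
  Discriminant D = b^2 - 4ac = (1.08)^2 - 4*(0.88)*1 = 1.1664 - (3.52) = -2.3536.
  D < 0, so the roots are the complex-conjugate pair z = (-b +/- i sqrt(-D)) / (2a) = -0.6136 +/- 0.8717i.
  For a conjugate pair |z|^2 = z * conj(z) = (product of roots) = c/a = 1/(0.88) = 1.136364, so |z| = sqrt(1.136364) = 1.066 for both roots.
Moduli of all roots: 1.2500, 1.0660, 1.0660.
All moduli strictly greater than 1? Yes.
Verdict: Invertible.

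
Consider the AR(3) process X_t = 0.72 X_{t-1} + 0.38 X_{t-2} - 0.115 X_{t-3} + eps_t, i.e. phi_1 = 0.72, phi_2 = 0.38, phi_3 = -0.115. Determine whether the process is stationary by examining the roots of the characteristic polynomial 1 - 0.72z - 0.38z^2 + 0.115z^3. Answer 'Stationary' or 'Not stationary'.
\text{Stationary}

The AR(p) characteristic polynomial is P(z) = 1 - 0.72z - 0.38z^2 + 0.115z^3.
Stationarity requires all roots to lie outside the unit circle, i.e. |z| > 1 for every root.
Degree 3: look for a simple real root z0 first, then factor out (1 - z/z0) and solve the remaining quadratic.
Testing z0 = -2: P(-2) = 1 + (-0.72)(-2) + (-0.38)(-2)^2 + (0.115)(-2)^3
  = 1 + (1.44) + (-1.52) + (-0.92) = 0.  So z_0 = -2 is a root, |z_0| = 2.
Divide out the factor (1 + 0.5 z) = (1 - z/z0) (since 1/z0 = -0.5):
  P(z) = (1 + 0.5 z)(1 + (-1.22) z + (0.23) z^2)
  [check: z-coef -1.22 - (-0.5) = -0.72; z^2-coef 0.23 - (-0.5)(-1.22) = -0.38; z^3-coef -(-0.5)(0.23) = 0.115.]
Remaining roots from the quadratic factor 1 + (-1.22) z + (0.23) z^2:
  Set 1 + (-1.22) z + (0.23) z^2 = 0, i.e. a z^2 + b z + c = 0 with a = 0.23, b = -1.22, c = 1.
  Discriminant D = b^2 - 4ac = (-1.22)^2 - 4*(0.23)*1 = 1.4884 - (0.92) = 0.5684.
  D >= 0, so the roots are real: z = (-b +/- sqrt(D)) / (2a) = (1.22 +/- 0.753923) / (0.46).
    z_1 = (1.22 + 0.753923) / (0.46) = 4.2911,   |z_1| = 4.2911.
    z_2 = (1.22 - 0.753923) / (0.46) = 1.0132,   |z_2| = 1.0132.
Moduli of all roots: 2.0000, 4.2911, 1.0132.
All moduli strictly greater than 1? Yes.
Verdict: Stationary.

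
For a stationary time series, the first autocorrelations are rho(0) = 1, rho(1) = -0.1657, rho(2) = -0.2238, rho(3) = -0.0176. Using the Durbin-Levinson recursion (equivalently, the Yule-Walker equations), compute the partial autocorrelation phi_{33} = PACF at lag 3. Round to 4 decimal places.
\phi_{33} = -0.1180

The PACF at lag k is phi_{kk}, the last component of the solution
to the Yule-Walker system G_k phi = r_k where
  (G_k)_{ij} = rho(|i - j|), (r_k)_i = rho(i), i,j = 1..k.
Equivalently, Durbin-Levinson gives phi_{kk} iteratively:
  phi_{11} = rho(1)
  phi_{kk} = [rho(k) - sum_{j=1..k-1} phi_{k-1,j} rho(k-j)]
            / [1 - sum_{j=1..k-1} phi_{k-1,j} rho(j)],
  phi_{k,j} = phi_{k-1,j} - phi_{kk} phi_{k-1,k-j},  j = 1..k-1.
Step k = 1:
  phi_11 = rho(1) = -0.1657.
Step k = 2:
  phi_22 = [rho(2) - phi_11 rho(1)] / [1 - phi_11 rho(1)] = [-0.2238 - (-0.1657)(-0.1657)] / [1 - (-0.1657)(-0.1657)]
         = -0.25125649 / 0.97254351 = -0.25835.
  Update: phi_21 = phi_11 - phi_22 phi_11 = -0.1657 - (-0.25835)(-0.1657) = -0.208509.
Step k = 3:
  phi_33 = [rho(3) - phi_21 rho(2) - phi_22 rho(1)] / [1 - phi_21 rho(1) - phi_22 rho(2)]
    numerator   = -0.0176 - (-0.208509)(-0.2238) - (-0.25835)(-0.1657) = -0.10707279
    denominator = 1 - (-0.208509)(-0.1657) - (-0.25835)(-0.2238) = 0.90763143
  phi_33 = -0.10707279 / 0.90763143 = -0.118.
Therefore phi_{33} = -0.1180.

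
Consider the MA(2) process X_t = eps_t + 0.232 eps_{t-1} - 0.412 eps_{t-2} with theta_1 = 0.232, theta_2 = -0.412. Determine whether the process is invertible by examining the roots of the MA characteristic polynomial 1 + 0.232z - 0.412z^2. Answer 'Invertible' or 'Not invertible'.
\text{Invertible}

The MA(q) characteristic polynomial is P(z) = 1 + 0.232z - 0.412z^2.
Invertibility requires all roots to lie outside the unit circle, i.e. |z| > 1 for every root.
Set 1 + (0.232) z + (-0.412) z^2 = 0, i.e. a z^2 + b z + c = 0 with a = -0.412, b = 0.232, c = 1.
Discriminant D = b^2 - 4ac = (0.232)^2 - 4*(-0.412)*1 = 0.053824 - (-1.648) = 1.701824.
D >= 0, so the roots are real: z = (-b +/- sqrt(D)) / (2a) = (-0.232 +/- 1.30454) / (-0.824).
  z_1 = (-0.232 + 1.30454) / (-0.824) = -1.3016,   |z_1| = 1.3016.
  z_2 = (-0.232 - 1.30454) / (-0.824) = 1.8647,   |z_2| = 1.8647.
Moduli of all roots: 1.3016, 1.8647.
All moduli strictly greater than 1? Yes.
Verdict: Invertible.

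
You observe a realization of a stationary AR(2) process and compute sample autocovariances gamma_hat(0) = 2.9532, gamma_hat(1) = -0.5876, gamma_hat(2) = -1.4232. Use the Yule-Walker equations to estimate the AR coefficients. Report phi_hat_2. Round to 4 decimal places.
\hat\phi_{2} = -0.5430

The Yule-Walker equations for an AR(p) process read, in matrix form,
  Gamma_p phi = r_p,   with   (Gamma_p)_{ij} = gamma(|i - j|),
                       (r_p)_i = gamma(i),   i,j = 1..p.
Substitute the sample gammas (Toeplitz matrix and right-hand side of size 2):
  Gamma_p = [[2.9532, -0.5876], [-0.5876, 2.9532]]
  r_p     = [-0.5876, -1.4232]
Written out:
  2.9532 phi_1 - 0.5876 phi_2 = -0.5876
  -0.5876 phi_1 + 2.9532 phi_2 = -1.4232
Solve by Cramer's rule:
  det = gamma(0)^2 - gamma(1)^2 = (2.9532)^2 - (-0.5876)^2 = 8.72139024 - 0.34527376 = 8.37611648
  phi_hat_1 = [gamma(1) gamma(0) - gamma(1) gamma(2)] / det = [(-0.5876)(2.9532) - (-0.5876)(-1.4232)] / 8.37611648 = -2.57157264 / 8.37611648 = -0.307
  phi_hat_2 = [gamma(0) gamma(2) - gamma(1)^2] / det = [(2.9532)(-1.4232) - (-0.5876)^2] / 8.37611648 = -4.548268 / 8.37611648 = -0.543
So phi_hat = [-0.3070, -0.5430].
Therefore phi_hat_2 = -0.5430.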